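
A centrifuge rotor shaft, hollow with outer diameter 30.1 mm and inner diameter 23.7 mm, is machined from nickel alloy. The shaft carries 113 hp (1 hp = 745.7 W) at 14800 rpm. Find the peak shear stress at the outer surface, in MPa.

16.5 MPa

ω = 2π·14800/60 = 1550 rad/s, so T = P/ω = 113×745.7 / 1550 = 54.37 N·m.
J = π(d_o⁴ − d_i⁴)/32 = π(0.0301⁴ − 0.0237⁴)/32 = 4.961×10^-8 m⁴.
τ_max = T·r/J = 54.37 × 0.0151 / 4.961×10^-8 = 1.649×10^7 Pa.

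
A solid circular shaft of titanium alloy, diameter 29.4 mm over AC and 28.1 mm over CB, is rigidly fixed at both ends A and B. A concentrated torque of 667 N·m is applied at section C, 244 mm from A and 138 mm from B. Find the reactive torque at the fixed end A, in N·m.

Compatibility: T_A·a/J_AC = T_B·b/J_CB with T_A + T_B = T₀.
J_AC = 7.33×10^-8 m⁴, J_CB = 6.12×10^-8 m⁴, so T_A = T₀·(J_AC/a)/((J_AC/a)+(J_CB/b)) = 269.4 N·m, T_B = 397.6 N·m.

269 N·m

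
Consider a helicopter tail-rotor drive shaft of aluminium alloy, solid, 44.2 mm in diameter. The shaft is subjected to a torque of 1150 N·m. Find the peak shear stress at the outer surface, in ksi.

9.84 ksi

J = πd⁴/32 = π(0.0442)⁴/32 = 3.747×10^-7 m⁴.
τ_max = T·r/J = 1150 × 0.0221 / 3.747×10^-7 = 6.783×10^7 Pa.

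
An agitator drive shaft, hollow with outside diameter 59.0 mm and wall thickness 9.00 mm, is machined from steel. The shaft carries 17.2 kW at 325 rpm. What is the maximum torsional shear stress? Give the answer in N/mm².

16.3 N/mm²

ω = 2π·325/60 = 34.03 rad/s, so T = P/ω = 17.2×10³ / 34.03 = 505.4 N·m.
J = π(d_o⁴ − d_i⁴)/32 = π(0.0590⁴ − 0.0410⁴)/32 = 9.122×10^-7 m⁴.
τ_max = T·r/J = 505.4 × 0.0295 / 9.122×10^-7 = 1.634×10^7 Pa.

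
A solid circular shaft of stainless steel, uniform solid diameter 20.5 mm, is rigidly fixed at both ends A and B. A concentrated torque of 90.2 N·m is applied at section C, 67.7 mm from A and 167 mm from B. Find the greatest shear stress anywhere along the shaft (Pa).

3.79e7 Pa

With uniform GJ and both ends fixed, compatibility θ_AC = θ_CB gives T_A·a = T_B·b, together with T_A + T_B = T₀.
T_A = T₀·b/(a+b) = 90.20·167/234.7 = 64.18 N·m; T_B = 26.02 N·m.
τ in each portion: τ_AC = 3.79×10^7 Pa, τ_CB = 1.54×10^7 Pa; maximum is in AC.
τ_max = T_AC·r/J = 64.18·0.0103/1.73×10^-8 = 3.794×10^7 Pa.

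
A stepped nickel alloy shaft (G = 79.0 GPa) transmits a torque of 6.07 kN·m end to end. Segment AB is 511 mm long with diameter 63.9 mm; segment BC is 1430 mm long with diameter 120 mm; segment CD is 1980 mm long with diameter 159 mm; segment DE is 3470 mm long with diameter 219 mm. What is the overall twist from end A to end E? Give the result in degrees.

J_AB = π(0.0639)⁴/32 = 1.64×10^-6 m⁴; J_BC = π(0.120)⁴/32 = 2.04×10^-5 m⁴; J_CD = π(0.159)⁴/32 = 6.27×10^-5 m⁴; J_DE = π(0.219)⁴/32 = 2.26×10^-4 m⁴.
θ = (T/G)·Σ L_i/J_i = (6070/79.0×10⁹)·(0.511/1.64×10^-6 + 1.43/2.04×10^-5 + 1.98/6.27×10^-5 + 3.47/2.26×10^-4) = 0.03299 rad.

1.89°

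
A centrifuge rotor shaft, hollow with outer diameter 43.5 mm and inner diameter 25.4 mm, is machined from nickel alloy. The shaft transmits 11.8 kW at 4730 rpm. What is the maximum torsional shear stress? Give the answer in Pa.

1.67e6 Pa

ω = 2π·4730/60 = 495.3 rad/s, so T = P/ω = 11.8×10³ / 495.3 = 23.82 N·m.
J = π(d_o⁴ − d_i⁴)/32 = π(0.0435⁴ − 0.0254⁴)/32 = 3.107×10^-7 m⁴.
τ_max = T·r/J = 23.82 × 0.0217 / 3.107×10^-7 = 1.668×10^6 Pa.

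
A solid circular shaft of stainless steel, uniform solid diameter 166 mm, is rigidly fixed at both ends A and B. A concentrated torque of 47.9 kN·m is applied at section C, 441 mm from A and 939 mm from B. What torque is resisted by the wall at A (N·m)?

32600 N·m

With uniform GJ and both ends fixed, compatibility θ_AC = θ_CB gives T_A·a = T_B·b, together with T_A + T_B = T₀.
T_A = T₀·b/(a+b) = 47900·939/1380 = 32590 N·m; T_B = 15310 N·m.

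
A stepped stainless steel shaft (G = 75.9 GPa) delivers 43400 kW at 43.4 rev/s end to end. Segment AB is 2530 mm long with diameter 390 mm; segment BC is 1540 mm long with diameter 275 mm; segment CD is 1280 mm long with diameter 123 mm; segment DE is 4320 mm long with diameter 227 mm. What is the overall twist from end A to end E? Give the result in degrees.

ω = 2π·43.4 = 272.7 rad/s, so T = P/ω = 43400×10³ / 272.7 = 159200 N·m.
J_AB = π(0.390)⁴/32 = 2.27×10^-3 m⁴; J_BC = π(0.275)⁴/32 = 5.61×10^-4 m⁴; J_CD = π(0.123)⁴/32 = 2.25×10^-5 m⁴; J_DE = π(0.227)⁴/32 = 2.61×10^-4 m⁴.
θ = (T/G)·Σ L_i/J_i = (159200/75.9×10⁹)·(2.53/2.27×10^-3 + 1.54/5.61×10^-4 + 1.28/2.25×10^-5 + 4.32/2.61×10^-4) = 0.1623 rad.

9.30°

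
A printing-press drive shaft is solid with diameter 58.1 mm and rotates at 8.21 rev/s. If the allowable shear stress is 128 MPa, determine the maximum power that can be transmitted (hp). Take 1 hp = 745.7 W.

341 hp

J = πd⁴/32 = π(0.0581)⁴/32 = 1.119×10^-6 m⁴.
T_max = τ_allow·J/r = 1.28×10^8 × 1.119×10^-6 / 0.0290 = 4929 N·m.
ω = 2π·8.21 = 51.58 rad/s, so P_max = T_max·ω = 2.543×10^5 W.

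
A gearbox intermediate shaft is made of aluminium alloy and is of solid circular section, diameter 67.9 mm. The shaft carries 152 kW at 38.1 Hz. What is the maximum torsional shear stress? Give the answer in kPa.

10300 kPa

ω = 2π·38.1 = 239.4 rad/s, so T = P/ω = 152×10³ / 239.4 = 634.9 N·m.
J = πd⁴/32 = π(0.0679)⁴/32 = 2.087×10^-6 m⁴.
τ_max = T·r/J = 634.9 × 0.0340 / 2.087×10^-6 = 1.033×10^7 Pa.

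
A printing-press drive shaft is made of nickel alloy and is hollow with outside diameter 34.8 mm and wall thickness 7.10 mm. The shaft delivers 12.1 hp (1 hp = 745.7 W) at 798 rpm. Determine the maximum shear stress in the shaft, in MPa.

ω = 2π·798/60 = 83.57 rad/s, so T = P/ω = 12.1×745.7 / 83.57 = 108.0 N·m.
J = π(d_o⁴ − d_i⁴)/32 = π(0.0348⁴ − 0.0206⁴)/32 = 1.263×10^-7 m⁴.
τ_max = T·r/J = 108.0 × 0.0174 / 1.263×10^-7 = 1.487×10^7 Pa.

14.9 MPa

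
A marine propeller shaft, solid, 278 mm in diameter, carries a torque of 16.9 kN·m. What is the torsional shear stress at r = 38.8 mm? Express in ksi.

0.162 ksi

J = πd⁴/32 = π(0.278)⁴/32 = 5.864×10^-4 m⁴.
Shear stress varies linearly with radius: τ = T·r/J = 16900 × 0.0388 / 5.864×10^-4 = 1.118×10^6 Pa.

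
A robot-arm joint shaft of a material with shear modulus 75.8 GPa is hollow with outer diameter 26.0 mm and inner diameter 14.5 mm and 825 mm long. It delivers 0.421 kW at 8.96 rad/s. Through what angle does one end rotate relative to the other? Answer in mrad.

12.6 mrad

ω = 8.96 rad/s, so T = P/ω = 0.421×10³ / 8.960 = 46.99 N·m.
J = π(d_o⁴ − d_i⁴)/32 = π(0.0260⁴ − 0.0145⁴)/32 = 4.052×10^-8 m⁴.
θ = T·L/(G·J) = 46.99 × 0.825 / (75.8×10⁹ × 4.052×10^-8) = 0.01262 rad.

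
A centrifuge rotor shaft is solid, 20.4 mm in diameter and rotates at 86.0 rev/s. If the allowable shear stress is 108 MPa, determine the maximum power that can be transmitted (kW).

J = πd⁴/32 = π(0.0204)⁴/32 = 1.700×10^-8 m⁴.
T_max = τ_allow·J/r = 1.08×10^8 × 1.700×10^-8 / 0.0102 = 180.0 N·m.
ω = 2π·86.0 = 540.4 rad/s, so P_max = T_max·ω = 9.728×10^4 W.

97.3 kW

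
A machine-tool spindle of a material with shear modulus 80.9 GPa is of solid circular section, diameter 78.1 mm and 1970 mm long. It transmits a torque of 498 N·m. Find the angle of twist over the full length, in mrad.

3.32 mrad

J = πd⁴/32 = π(0.0781)⁴/32 = 3.653×10^-6 m⁴.
θ = T·L/(G·J) = 498.0 × 1.97 / (80.9×10⁹ × 3.653×10^-6) = 3.320×10^-3 rad.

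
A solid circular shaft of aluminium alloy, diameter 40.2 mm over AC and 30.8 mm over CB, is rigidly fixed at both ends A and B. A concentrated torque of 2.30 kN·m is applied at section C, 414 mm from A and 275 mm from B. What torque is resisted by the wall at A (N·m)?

Compatibility: T_A·a/J_AC = T_B·b/J_CB with T_A + T_B = T₀.
J_AC = 2.56×10^-7 m⁴, J_CB = 8.83×10^-8 m⁴, so T_A = T₀·(J_AC/a)/((J_AC/a)+(J_CB/b)) = 1514 N·m, T_B = 785.6 N·m.

1510 N·m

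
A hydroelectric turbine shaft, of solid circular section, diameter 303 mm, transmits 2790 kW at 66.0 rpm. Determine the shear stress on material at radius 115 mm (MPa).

ω = 2π·66.0/60 = 6.912 rad/s, so T = P/ω = 2790×10³ / 6.912 = 403700 N·m.
J = πd⁴/32 = π(0.303)⁴/32 = 8.275×10^-4 m⁴.
Shear stress varies linearly with radius: τ = T·r/J = 403700 × 0.115 / 8.275×10^-4 = 5.610×10^7 Pa.

56.1 MPa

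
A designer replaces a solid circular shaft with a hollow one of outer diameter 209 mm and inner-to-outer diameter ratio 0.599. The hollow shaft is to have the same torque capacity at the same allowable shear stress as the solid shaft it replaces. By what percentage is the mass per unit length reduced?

Equal τ_max and T ⇒ the solid shaft needs d_s³ = d_o³(1−k⁴), so d_s = 209·(1−0.599⁴)^(1/3) = 199.6 mm.
Area ratio A_h/A_s = d_o²(1−k²)/d_s² = (1−k²)/(1−k⁴)^(2/3) = 0.7029.
Mass saving = 1 − 0.7029 = 29.7 %.

29.7 %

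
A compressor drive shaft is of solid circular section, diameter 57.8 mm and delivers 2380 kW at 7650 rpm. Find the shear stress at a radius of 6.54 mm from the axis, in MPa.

17.7 MPa

ω = 2π·7650/60 = 801.1 rad/s, so T = P/ω = 2380×10³ / 801.1 = 2971 N·m.
J = πd⁴/32 = π(0.0578)⁴/32 = 1.096×10^-6 m⁴.
Shear stress varies linearly with radius: τ = T·r/J = 2971 × 0.00654 / 1.096×10^-6 = 1.773×10^7 Pa.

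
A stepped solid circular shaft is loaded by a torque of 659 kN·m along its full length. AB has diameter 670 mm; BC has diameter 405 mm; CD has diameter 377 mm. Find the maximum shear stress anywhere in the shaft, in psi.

9080 psi

Under the same torque, τ_max = 16T/(πd³) is largest where d is smallest — segment CD (d = 377 mm).
τ_max = 16·659000/(π·(0.377)³) = 6.264×10^7 Pa.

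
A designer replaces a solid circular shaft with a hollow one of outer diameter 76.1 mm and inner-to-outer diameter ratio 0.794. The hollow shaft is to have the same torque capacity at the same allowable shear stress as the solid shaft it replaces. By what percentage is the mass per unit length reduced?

Equal τ_max and T ⇒ the solid shaft needs d_s³ = d_o³(1−k⁴), so d_s = 76.1·(1−0.794⁴)^(1/3) = 64.28 mm.
Area ratio A_h/A_s = d_o²(1−k²)/d_s² = (1−k²)/(1−k⁴)^(2/3) = 0.5180.
Mass saving = 1 − 0.5180 = 48.2 %.

48.2 %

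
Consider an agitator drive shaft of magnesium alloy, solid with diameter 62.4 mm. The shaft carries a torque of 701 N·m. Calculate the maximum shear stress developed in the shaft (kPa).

J = πd⁴/32 = π(0.0624)⁴/32 = 1.488×10^-6 m⁴.
τ_max = T·r/J = 701.0 × 0.0312 / 1.488×10^-6 = 1.469×10^7 Pa.

14700 kPa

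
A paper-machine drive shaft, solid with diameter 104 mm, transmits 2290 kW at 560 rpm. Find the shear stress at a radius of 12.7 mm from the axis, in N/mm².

43.2 N/mm²

ω = 2π·560/60 = 58.64 rad/s, so T = P/ω = 2290×10³ / 58.64 = 39050 N·m.
J = πd⁴/32 = π(0.104)⁴/32 = 1.149×10^-5 m⁴.
Shear stress varies linearly with radius: τ = T·r/J = 39050 × 0.0127 / 1.149×10^-5 = 4.318×10^7 Pa.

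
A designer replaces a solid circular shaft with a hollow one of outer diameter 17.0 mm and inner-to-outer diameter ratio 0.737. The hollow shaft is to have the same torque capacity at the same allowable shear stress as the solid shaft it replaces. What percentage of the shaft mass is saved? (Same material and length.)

Equal τ_max and T ⇒ the solid shaft needs d_s³ = d_o³(1−k⁴), so d_s = 17.0·(1−0.737⁴)^(1/3) = 15.13 mm.
Area ratio A_h/A_s = d_o²(1−k²)/d_s² = (1−k²)/(1−k⁴)^(2/3) = 0.5767.
Mass saving = 1 − 0.5767 = 42.3 %.

42.3 %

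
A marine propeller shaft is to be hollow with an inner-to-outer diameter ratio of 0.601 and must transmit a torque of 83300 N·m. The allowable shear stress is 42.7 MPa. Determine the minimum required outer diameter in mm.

For a hollow shaft with d_i/d_o = 0.601: τ_max = 16T/(π d_o³ (1−k⁴)), so d_o = [16T/(π τ_allow (1−k⁴))]^(1/3) = [16·83300/(π·4.27×10^7·0.8695)]^(1/3) = 0.2252 m.

225 mm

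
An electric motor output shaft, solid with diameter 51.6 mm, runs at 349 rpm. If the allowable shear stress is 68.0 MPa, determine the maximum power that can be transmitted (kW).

J = πd⁴/32 = π(0.0516)⁴/32 = 6.960×10^-7 m⁴.
T_max = τ_allow·J/r = 6.80×10^7 × 6.960×10^-7 / 0.0258 = 1834 N·m.
ω = 2π·349/60 = 36.55 rad/s, so P_max = T_max·ω = 6.704×10^4 W.

67.0 kW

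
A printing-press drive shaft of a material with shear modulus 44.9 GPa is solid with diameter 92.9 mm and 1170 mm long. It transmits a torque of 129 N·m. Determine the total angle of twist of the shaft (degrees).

0.0263°

J = πd⁴/32 = π(0.0929)⁴/32 = 7.312×10^-6 m⁴.
θ = T·L/(G·J) = 129.0 × 1.17 / (44.9×10⁹ × 7.312×10^-6) = 4.597×10^-4 rad.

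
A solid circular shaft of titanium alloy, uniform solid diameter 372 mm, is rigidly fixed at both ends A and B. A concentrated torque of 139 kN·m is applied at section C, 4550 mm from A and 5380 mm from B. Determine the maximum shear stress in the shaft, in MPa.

7.45 MPa

With uniform GJ and both ends fixed, compatibility θ_AC = θ_CB gives T_A·a = T_B·b, together with T_A + T_B = T₀.
T_A = T₀·b/(a+b) = 139000·5380/9930 = 75310 N·m; T_B = 63690 N·m.
τ in each portion: τ_AC = 7.45×10^6 Pa, τ_CB = 6.30×10^6 Pa; maximum is in AC.
τ_max = T_AC·r/J = 75310·0.186/1.88×10^-3 = 7.451×10^6 Pa.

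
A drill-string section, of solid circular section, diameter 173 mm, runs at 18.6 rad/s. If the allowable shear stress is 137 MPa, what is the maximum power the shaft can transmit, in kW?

2590 kW

J = πd⁴/32 = π(0.173)⁴/32 = 8.794×10^-5 m⁴.
T_max = τ_allow·J/r = 1.37×10^8 × 8.794×10^-5 / 0.0865 = 139300 N·m.
ω = 18.6 rad/s, so P_max = T_max·ω = 2.591×10^6 W.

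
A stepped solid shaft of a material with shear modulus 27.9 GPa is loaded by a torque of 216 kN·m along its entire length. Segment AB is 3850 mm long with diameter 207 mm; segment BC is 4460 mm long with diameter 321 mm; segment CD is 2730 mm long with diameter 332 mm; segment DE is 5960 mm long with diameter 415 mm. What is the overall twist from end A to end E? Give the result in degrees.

13.3°

J_AB = π(0.207)⁴/32 = 1.80×10^-4 m⁴; J_BC = π(0.321)⁴/32 = 1.04×10^-3 m⁴; J_CD = π(0.332)⁴/32 = 1.19×10^-3 m⁴; J_DE = π(0.415)⁴/32 = 2.91×10^-3 m⁴.
θ = (T/G)·Σ L_i/J_i = (216000/27.9×10⁹)·(3.85/1.80×10^-4 + 4.46/1.04×10^-3 + 2.73/1.19×10^-3 + 5.96/2.91×10^-3) = 0.2321 rad.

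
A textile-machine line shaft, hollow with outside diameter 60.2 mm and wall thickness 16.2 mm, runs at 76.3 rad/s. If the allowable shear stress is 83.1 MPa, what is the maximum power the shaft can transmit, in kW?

259 kW

J = π(d_o⁴ − d_i⁴)/32 = π(0.0602⁴ − 0.0278⁴)/32 = 1.231×10^-6 m⁴.
T_max = τ_allow·J/r = 8.31×10^7 × 1.231×10^-6 / 0.0301 = 3398 N·m.
ω = 76.3 rad/s, so P_max = T_max·ω = 2.593×10^5 W.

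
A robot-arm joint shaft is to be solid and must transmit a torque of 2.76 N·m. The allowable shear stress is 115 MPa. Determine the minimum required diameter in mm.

For a solid shaft τ_max = 16T/(πd³), so d = (16T/(π τ_allow))^(1/3) = (16·2.760/(π·1.15×10^8))^(1/3) = 0.004963 m.

4.96 mm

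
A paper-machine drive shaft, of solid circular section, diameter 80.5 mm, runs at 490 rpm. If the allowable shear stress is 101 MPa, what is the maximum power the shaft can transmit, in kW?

531 kW

J = πd⁴/32 = π(0.0805)⁴/32 = 4.123×10^-6 m⁴.
T_max = τ_allow·J/r = 1.01×10^8 × 4.123×10^-6 / 0.0403 = 10350 N·m.
ω = 2π·490/60 = 51.31 rad/s, so P_max = T_max·ω = 5.308×10^5 W.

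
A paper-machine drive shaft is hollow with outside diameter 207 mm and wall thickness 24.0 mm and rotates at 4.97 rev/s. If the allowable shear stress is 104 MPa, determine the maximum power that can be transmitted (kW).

3690 kW

J = π(d_o⁴ − d_i⁴)/32 = π(0.207⁴ − 0.159⁴)/32 = 1.175×10^-4 m⁴.
T_max = τ_allow·J/r = 1.04×10^8 × 1.175×10^-4 / 0.103 = 118100 N·m.
ω = 2π·4.97 = 31.23 rad/s, so P_max = T_max·ω = 3.687×10^6 W.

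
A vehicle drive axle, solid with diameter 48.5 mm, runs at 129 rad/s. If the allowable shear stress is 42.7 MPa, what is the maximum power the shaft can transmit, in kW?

J = πd⁴/32 = π(0.0485)⁴/32 = 5.432×10^-7 m⁴.
T_max = τ_allow·J/r = 4.27×10^7 × 5.432×10^-7 / 0.0243 = 956.5 N·m.
ω = 129 rad/s, so P_max = T_max·ω = 1.234×10^5 W.

123 kW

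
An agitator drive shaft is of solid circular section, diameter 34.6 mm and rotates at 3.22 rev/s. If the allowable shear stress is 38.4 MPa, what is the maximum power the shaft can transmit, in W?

J = πd⁴/32 = π(0.0346)⁴/32 = 1.407×10^-7 m⁴.
T_max = τ_allow·J/r = 3.84×10^7 × 1.407×10^-7 / 0.0173 = 312.3 N·m.
ω = 2π·3.22 = 20.23 rad/s, so P_max = T_max·ω = 6319 W.

6320 W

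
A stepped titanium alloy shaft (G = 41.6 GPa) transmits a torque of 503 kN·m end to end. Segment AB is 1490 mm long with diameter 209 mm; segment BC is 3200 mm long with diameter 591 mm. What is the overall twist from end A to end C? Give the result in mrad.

J_AB = π(0.209)⁴/32 = 1.87×10^-4 m⁴; J_BC = π(0.591)⁴/32 = 0.0120 m⁴.
θ = (T/G)·Σ L_i/J_i = (503000/41.6×10⁹)·(1.49/1.87×10^-4 + 3.20/0.0120) = 0.09941 rad.

99.4 mrad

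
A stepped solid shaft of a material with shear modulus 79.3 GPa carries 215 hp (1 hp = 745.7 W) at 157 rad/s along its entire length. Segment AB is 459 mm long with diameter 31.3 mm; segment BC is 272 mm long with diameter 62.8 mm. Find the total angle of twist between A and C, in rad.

0.0650 rad

ω = 157 rad/s, so T = P/ω = 215×745.7 / 157.0 = 1021 N·m.
J_AB = π(0.0313)⁴/32 = 9.42×10^-8 m⁴; J_BC = π(0.0628)⁴/32 = 1.53×10^-6 m⁴.
θ = (T/G)·Σ L_i/J_i = (1021/79.3×10⁹)·(0.459/9.42×10^-8 + 0.272/1.53×10^-6) = 0.06502 rad.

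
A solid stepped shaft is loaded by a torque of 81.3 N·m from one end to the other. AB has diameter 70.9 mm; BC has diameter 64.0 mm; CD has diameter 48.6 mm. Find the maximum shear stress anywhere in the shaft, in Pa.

Under the same torque, τ_max = 16T/(πd³) is largest where d is smallest — segment CD (d = 48.6 mm).
τ_max = 16·81.30/(π·(0.0486)³) = 3.607×10^6 Pa.

3.61e6 Pa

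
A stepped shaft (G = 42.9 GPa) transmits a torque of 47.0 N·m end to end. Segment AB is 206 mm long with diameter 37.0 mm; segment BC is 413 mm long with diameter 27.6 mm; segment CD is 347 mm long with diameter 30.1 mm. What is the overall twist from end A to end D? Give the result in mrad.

13.9 mrad

J_AB = π(0.0370)⁴/32 = 1.84×10^-7 m⁴; J_BC = π(0.0276)⁴/32 = 5.70×10^-8 m⁴; J_CD = π(0.0301)⁴/32 = 8.06×10^-8 m⁴.
θ = (T/G)·Σ L_i/J_i = (47.00/42.9×10⁹)·(0.206/1.84×10^-7 + 0.413/5.70×10^-8 + 0.347/8.06×10^-8) = 0.01389 rad.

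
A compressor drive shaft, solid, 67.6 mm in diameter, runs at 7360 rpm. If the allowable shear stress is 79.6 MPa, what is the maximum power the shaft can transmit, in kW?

J = πd⁴/32 = π(0.0676)⁴/32 = 2.050×10^-6 m⁴.
T_max = τ_allow·J/r = 7.96×10^7 × 2.050×10^-6 / 0.0338 = 4828 N·m.
ω = 2π·7360/60 = 770.7 rad/s, so P_max = T_max·ω = 3.721×10^6 W.

3720 kW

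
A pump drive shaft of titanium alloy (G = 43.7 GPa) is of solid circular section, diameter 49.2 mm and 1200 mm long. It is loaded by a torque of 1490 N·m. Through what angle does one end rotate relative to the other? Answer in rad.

0.0711 rad

J = πd⁴/32 = π(0.0492)⁴/32 = 5.753×10^-7 m⁴.
θ = T·L/(G·J) = 1490 × 1.20 / (43.7×10⁹ × 5.753×10^-7) = 0.07113 rad.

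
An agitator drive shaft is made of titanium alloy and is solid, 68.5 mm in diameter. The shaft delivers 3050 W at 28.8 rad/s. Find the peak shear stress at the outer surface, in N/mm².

ω = 28.8 rad/s, so T = P/ω = 3050 / 28.80 = 105.9 N·m.
J = πd⁴/32 = π(0.0685)⁴/32 = 2.162×10^-6 m⁴.
τ_max = T·r/J = 105.9 × 0.0343 / 2.162×10^-6 = 1.678×10^6 Pa.

1.68 N/mm²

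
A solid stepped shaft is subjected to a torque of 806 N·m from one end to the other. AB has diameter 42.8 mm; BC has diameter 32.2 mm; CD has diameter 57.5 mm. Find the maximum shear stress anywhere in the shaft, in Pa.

1.23e8 Pa

Under the same torque, τ_max = 16T/(πd³) is largest where d is smallest — segment BC (d = 32.2 mm).
τ_max = 16·806.0/(π·(0.0322)³) = 1.230×10^8 Pa.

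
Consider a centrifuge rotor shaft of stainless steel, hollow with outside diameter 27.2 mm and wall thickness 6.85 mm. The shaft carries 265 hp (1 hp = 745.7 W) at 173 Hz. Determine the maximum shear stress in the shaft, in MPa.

ω = 2π·173 = 1087 rad/s, so T = P/ω = 265×745.7 / 1087 = 181.8 N·m.
J = π(d_o⁴ − d_i⁴)/32 = π(0.0272⁴ − 0.0135⁴)/32 = 5.048×10^-8 m⁴.
τ_max = T·r/J = 181.8 × 0.0136 / 5.048×10^-8 = 4.898×10^7 Pa.

49.0 MPa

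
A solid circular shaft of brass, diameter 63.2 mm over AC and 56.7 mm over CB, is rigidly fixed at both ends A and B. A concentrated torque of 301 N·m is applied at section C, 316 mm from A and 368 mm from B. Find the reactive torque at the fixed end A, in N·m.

193 N·m

Compatibility: T_A·a/J_AC = T_B·b/J_CB with T_A + T_B = T₀.
J_AC = 1.57×10^-6 m⁴, J_CB = 1.01×10^-6 m⁴, so T_A = T₀·(J_AC/a)/((J_AC/a)+(J_CB/b)) = 193.4 N·m, T_B = 107.6 N·m.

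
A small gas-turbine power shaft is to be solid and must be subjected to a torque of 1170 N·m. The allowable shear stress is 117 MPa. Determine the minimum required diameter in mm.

37.1 mm

For a solid shaft τ_max = 16T/(πd³), so d = (16T/(π τ_allow))^(1/3) = (16·1170/(π·1.17×10^8))^(1/3) = 0.03707 m.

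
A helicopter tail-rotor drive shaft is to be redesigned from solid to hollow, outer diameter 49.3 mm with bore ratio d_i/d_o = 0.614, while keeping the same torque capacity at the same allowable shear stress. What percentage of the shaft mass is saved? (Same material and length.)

Equal τ_max and T ⇒ the solid shaft needs d_s³ = d_o³(1−k⁴), so d_s = 49.3·(1−0.614⁴)^(1/3) = 46.84 mm.
Area ratio A_h/A_s = d_o²(1−k²)/d_s² = (1−k²)/(1−k⁴)^(2/3) = 0.6900.
Mass saving = 1 − 0.6900 = 31.0 %.

31.0 %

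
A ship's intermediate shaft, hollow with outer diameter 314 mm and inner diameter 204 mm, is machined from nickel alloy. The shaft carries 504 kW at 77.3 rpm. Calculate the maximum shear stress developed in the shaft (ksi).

1.81 ksi

ω = 2π·77.3/60 = 8.095 rad/s, so T = P/ω = 504×10³ / 8.095 = 62260 N·m.
J = π(d_o⁴ − d_i⁴)/32 = π(0.314⁴ − 0.204⁴)/32 = 7.843×10^-4 m⁴.
τ_max = T·r/J = 62260 × 0.157 / 7.843×10^-4 = 1.246×10^7 Pa.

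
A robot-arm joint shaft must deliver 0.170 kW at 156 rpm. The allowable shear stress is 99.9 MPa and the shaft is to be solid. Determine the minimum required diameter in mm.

8.10 mm

ω = 2π·156/60 = 16.34 rad/s, so T = P/ω = 0.170×10³ / 16.34 = 10.41 N·m.
For a solid shaft τ_max = 16T/(πd³), so d = (16T/(π τ_allow))^(1/3) = (16·10.41/(π·9.99×10^7))^(1/3) = 0.008095 m.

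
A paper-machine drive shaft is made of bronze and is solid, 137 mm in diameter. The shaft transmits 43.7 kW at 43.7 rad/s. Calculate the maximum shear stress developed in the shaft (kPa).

1980 kPa

ω = 43.7 rad/s, so T = P/ω = 43.7×10³ / 43.70 = 1000 N·m.
J = πd⁴/32 = π(0.137)⁴/32 = 3.458×10^-5 m⁴.
τ_max = T·r/J = 1000 × 0.0685 / 3.458×10^-5 = 1.981×10^6 Pa.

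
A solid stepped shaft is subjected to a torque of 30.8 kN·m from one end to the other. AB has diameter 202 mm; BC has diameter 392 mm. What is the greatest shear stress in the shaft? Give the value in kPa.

Under the same torque, τ_max = 16T/(πd³) is largest where d is smallest — segment AB (d = 202 mm).
τ_max = 16·30800/(π·(0.202)³) = 1.903×10^7 Pa.

19000 kPa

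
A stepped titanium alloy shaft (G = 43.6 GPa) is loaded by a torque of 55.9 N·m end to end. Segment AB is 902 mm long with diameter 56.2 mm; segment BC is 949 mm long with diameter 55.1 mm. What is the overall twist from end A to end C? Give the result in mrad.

J_AB = π(0.0562)⁴/32 = 9.79×10^-7 m⁴; J_BC = π(0.0551)⁴/32 = 9.05×10^-7 m⁴.
θ = (T/G)·Σ L_i/J_i = (55.90/43.6×10⁹)·(0.902/9.79×10^-7 + 0.949/9.05×10^-7) = 2.525×10^-3 rad.

2.53 mrad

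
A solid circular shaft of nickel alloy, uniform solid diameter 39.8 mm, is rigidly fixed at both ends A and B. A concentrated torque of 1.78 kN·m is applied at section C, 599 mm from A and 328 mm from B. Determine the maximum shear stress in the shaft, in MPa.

92.9 MPa

With uniform GJ and both ends fixed, compatibility θ_AC = θ_CB gives T_A·a = T_B·b, together with T_A + T_B = T₀.
T_A = T₀·b/(a+b) = 1780·328/927.0 = 629.8 N·m; T_B = 1150 N·m.
τ in each portion: τ_AC = 5.09×10^7 Pa, τ_CB = 9.29×10^7 Pa; maximum is in CB.
τ_max = T_CB·r/J = 1150·0.0199/2.46×10^-7 = 9.292×10^7 Pa.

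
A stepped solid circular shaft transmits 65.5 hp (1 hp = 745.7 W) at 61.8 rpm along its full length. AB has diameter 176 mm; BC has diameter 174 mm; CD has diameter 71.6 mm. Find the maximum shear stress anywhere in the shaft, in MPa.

105 MPa

ω = 2π·61.8/60 = 6.472 rad/s, so T = P/ω = 65.5×745.7 / 6.472 = 7547 N·m.
Under the same torque, τ_max = 16T/(πd³) is largest where d is smallest — segment CD (d = 71.6 mm).
τ_max = 16·7547/(π·(0.0716)³) = 1.047×10^8 Pa.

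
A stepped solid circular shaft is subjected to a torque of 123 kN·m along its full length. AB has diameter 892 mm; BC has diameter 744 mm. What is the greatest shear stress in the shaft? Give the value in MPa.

Under the same torque, τ_max = 16T/(πd³) is largest where d is smallest — segment BC (d = 744 mm).
τ_max = 16·123000/(π·(0.744)³) = 1.521×10^6 Pa.

1.52 MPa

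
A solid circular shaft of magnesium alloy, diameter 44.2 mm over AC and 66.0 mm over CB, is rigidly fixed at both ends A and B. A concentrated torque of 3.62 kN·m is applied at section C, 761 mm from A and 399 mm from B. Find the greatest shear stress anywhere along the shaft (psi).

8410 psi

Compatibility: T_A·a/J_AC = T_B·b/J_CB with T_A + T_B = T₀.
J_AC = 3.75×10^-7 m⁴, J_CB = 1.86×10^-6 m⁴, so T_A = T₀·(J_AC/a)/((J_AC/a)+(J_CB/b)) = 345.4 N·m, T_B = 3275 N·m.
τ in each portion: τ_AC = 2.04×10^7 Pa, τ_CB = 5.80×10^7 Pa; maximum is in CB.
τ_max = T_CB·r/J = 3275·0.0330/1.86×10^-6 = 5.801×10^7 Pa.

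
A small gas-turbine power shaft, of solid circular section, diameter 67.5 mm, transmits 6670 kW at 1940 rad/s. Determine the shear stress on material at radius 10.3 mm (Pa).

1.74e7 Pa

ω = 1940 rad/s, so T = P/ω = 6670×10³ / 1940 = 3438 N·m.
J = πd⁴/32 = π(0.0675)⁴/32 = 2.038×10^-6 m⁴.
Shear stress varies linearly with radius: τ = T·r/J = 3438 × 0.0103 / 2.038×10^-6 = 1.738×10^7 Pa.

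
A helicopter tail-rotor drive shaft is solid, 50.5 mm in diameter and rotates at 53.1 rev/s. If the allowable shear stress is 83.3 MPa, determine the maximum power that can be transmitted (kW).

J = πd⁴/32 = π(0.0505)⁴/32 = 6.385×10^-7 m⁴.
T_max = τ_allow·J/r = 8.33×10^7 × 6.385×10^-7 / 0.0253 = 2106 N·m.
ω = 2π·53.1 = 333.6 rad/s, so P_max = T_max·ω = 7.028×10^5 W.

703 kW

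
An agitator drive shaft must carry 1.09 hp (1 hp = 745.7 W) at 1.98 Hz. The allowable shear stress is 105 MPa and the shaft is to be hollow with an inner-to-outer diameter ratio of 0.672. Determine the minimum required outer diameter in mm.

ω = 2π·1.98 = 12.44 rad/s, so T = P/ω = 1.09×745.7 / 12.44 = 65.33 N·m.
For a hollow shaft with d_i/d_o = 0.672: τ_max = 16T/(π d_o³ (1−k⁴)), so d_o = [16T/(π τ_allow (1−k⁴))]^(1/3) = [16·65.33/(π·1.05×10^8·0.7961)]^(1/3) = 0.01585 m.

15.8 mm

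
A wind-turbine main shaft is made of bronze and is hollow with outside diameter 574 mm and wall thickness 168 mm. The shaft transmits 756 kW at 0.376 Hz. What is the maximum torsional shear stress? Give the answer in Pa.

8.88e6 Pa

ω = 2π·0.376 = 2.362 rad/s, so T = P/ω = 756×10³ / 2.362 = 320000 N·m.
J = π(d_o⁴ − d_i⁴)/32 = π(0.574⁴ − 0.238⁴)/32 = 0.01034 m⁴.
τ_max = T·r/J = 320000 × 0.287 / 0.01034 = 8.880×10^6 Pa.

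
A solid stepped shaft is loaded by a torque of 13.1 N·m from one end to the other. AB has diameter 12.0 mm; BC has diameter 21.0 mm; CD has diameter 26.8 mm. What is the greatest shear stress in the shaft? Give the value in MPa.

38.6 MPa

Under the same torque, τ_max = 16T/(πd³) is largest where d is smallest — segment AB (d = 12.0 mm).
τ_max = 16·13.10/(π·(0.0120)³) = 3.861×10^7 Pa.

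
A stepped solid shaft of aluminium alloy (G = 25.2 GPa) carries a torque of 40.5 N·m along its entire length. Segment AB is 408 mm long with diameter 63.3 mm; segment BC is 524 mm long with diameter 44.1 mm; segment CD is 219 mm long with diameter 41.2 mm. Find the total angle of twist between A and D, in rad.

0.00393 rad

J_AB = π(0.0633)⁴/32 = 1.58×10^-6 m⁴; J_BC = π(0.0441)⁴/32 = 3.71×10^-7 m⁴; J_CD = π(0.0412)⁴/32 = 2.83×10^-7 m⁴.
θ = (T/G)·Σ L_i/J_i = (40.50/25.2×10⁹)·(0.408/1.58×10^-6 + 0.524/3.71×10^-7 + 0.219/2.83×10^-7) = 3.928×10^-3 rad.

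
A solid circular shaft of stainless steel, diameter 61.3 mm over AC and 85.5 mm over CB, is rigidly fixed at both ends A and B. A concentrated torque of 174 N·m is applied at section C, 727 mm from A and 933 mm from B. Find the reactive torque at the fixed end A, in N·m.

44.1 N·m

Compatibility: T_A·a/J_AC = T_B·b/J_CB with T_A + T_B = T₀.
J_AC = 1.39×10^-6 m⁴, J_CB = 5.25×10^-6 m⁴, so T_A = T₀·(J_AC/a)/((J_AC/a)+(J_CB/b)) = 44.06 N·m, T_B = 129.9 N·m.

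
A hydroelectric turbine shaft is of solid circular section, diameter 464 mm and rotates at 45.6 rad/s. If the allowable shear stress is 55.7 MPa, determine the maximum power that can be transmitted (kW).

J = πd⁴/32 = π(0.464)⁴/32 = 4.551×10^-3 m⁴.
T_max = τ_allow·J/r = 5.57×10^7 × 4.551×10^-3 / 0.232 = 1.093e6 N·m.
ω = 45.6 rad/s, so P_max = T_max·ω = 4.982×10^7 W.

49800 kW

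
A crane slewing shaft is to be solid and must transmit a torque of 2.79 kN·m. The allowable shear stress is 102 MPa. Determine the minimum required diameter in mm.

For a solid shaft τ_max = 16T/(πd³), so d = (16T/(π τ_allow))^(1/3) = (16·2790/(π·1.02×10^8))^(1/3) = 0.05184 m.

51.8 mm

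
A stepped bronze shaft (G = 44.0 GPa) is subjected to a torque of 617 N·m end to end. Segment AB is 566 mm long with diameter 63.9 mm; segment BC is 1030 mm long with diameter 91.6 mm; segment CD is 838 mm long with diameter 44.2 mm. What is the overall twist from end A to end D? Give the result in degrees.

J_AB = π(0.0639)⁴/32 = 1.64×10^-6 m⁴; J_BC = π(0.0916)⁴/32 = 6.91×10^-6 m⁴; J_CD = π(0.0442)⁴/32 = 3.75×10^-7 m⁴.
θ = (T/G)·Σ L_i/J_i = (617.0/44.0×10⁹)·(0.566/1.64×10^-6 + 1.03/6.91×10^-6 + 0.838/3.75×10^-7) = 0.03830 rad.

2.19°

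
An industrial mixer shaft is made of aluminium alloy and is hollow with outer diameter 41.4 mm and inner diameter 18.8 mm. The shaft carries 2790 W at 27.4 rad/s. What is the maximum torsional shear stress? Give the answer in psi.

1110 psi

ω = 27.4 rad/s, so T = P/ω = 2790 / 27.40 = 101.8 N·m.
J = π(d_o⁴ − d_i⁴)/32 = π(0.0414⁴ − 0.0188⁴)/32 = 2.761×10^-7 m⁴.
τ_max = T·r/J = 101.8 × 0.0207 / 2.761×10^-7 = 7.633×10^6 Pa.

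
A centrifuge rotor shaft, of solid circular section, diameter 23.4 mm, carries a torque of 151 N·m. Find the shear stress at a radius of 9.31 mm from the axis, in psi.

J = πd⁴/32 = π(0.0234)⁴/32 = 2.943×10^-8 m⁴.
Shear stress varies linearly with radius: τ = T·r/J = 151.0 × 0.00931 / 2.943×10^-8 = 4.776×10^7 Pa.

6930 psi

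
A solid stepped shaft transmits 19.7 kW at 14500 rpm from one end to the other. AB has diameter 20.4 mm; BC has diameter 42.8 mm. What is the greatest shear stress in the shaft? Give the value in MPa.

7.78 MPa

ω = 2π·14500/60 = 1518 rad/s, so T = P/ω = 19.7×10³ / 1518 = 12.97 N·m.
Under the same torque, τ_max = 16T/(πd³) is largest where d is smallest — segment AB (d = 20.4 mm).
τ_max = 16·12.97/(π·(0.0204)³) = 7.783×10^6 Pa.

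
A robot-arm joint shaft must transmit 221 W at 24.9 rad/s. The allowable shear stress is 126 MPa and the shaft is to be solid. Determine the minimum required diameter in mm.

7.11 mm

ω = 24.9 rad/s, so T = P/ω = 221 / 24.90 = 8.876 N·m.
For a solid shaft τ_max = 16T/(πd³), so d = (16T/(π τ_allow))^(1/3) = (16·8.876/(π·1.26×10^8))^(1/3) = 0.007106 m.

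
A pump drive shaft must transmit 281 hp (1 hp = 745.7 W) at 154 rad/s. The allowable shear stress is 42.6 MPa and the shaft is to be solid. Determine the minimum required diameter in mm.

54.6 mm

ω = 154 rad/s, so T = P/ω = 281×745.7 / 154.0 = 1361 N·m.
For a solid shaft τ_max = 16T/(πd³), so d = (16T/(π τ_allow))^(1/3) = (16·1361/(π·4.26×10^7))^(1/3) = 0.05459 m.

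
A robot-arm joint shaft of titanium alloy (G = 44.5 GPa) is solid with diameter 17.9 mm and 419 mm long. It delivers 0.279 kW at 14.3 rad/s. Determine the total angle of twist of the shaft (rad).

ω = 14.3 rad/s, so T = P/ω = 0.279×10³ / 14.30 = 19.51 N·m.
J = πd⁴/32 = π(0.0179)⁴/32 = 1.008×10^-8 m⁴.
θ = T·L/(G·J) = 19.51 × 0.419 / (44.5×10⁹ × 1.008×10^-8) = 0.01823 rad.

0.0182 rad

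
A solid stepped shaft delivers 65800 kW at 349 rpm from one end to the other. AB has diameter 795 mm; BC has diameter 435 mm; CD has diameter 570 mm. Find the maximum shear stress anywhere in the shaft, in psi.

16200 psi

ω = 2π·349/60 = 36.55 rad/s, so T = P/ω = 65800×10³ / 36.55 = 1.800e6 N·m.
Under the same torque, τ_max = 16T/(πd³) is largest where d is smallest — segment BC (d = 435 mm).
τ_max = 16·1.800e6/(π·(0.435)³) = 1.114×10^8 Pa.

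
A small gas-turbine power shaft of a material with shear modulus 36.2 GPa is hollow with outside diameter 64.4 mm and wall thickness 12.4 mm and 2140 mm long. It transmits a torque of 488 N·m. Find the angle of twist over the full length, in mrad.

J = π(d_o⁴ − d_i⁴)/32 = π(0.0644⁴ − 0.0396⁴)/32 = 1.447×10^-6 m⁴.
θ = T·L/(G·J) = 488.0 × 2.14 / (36.2×10⁹ × 1.447×10^-6) = 0.01993 rad.

19.9 mrad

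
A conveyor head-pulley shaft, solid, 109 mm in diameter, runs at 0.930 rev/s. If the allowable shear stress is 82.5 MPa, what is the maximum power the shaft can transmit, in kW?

J = πd⁴/32 = π(0.109)⁴/32 = 1.386×10^-5 m⁴.
T_max = τ_allow·J/r = 8.25×10^7 × 1.386×10^-5 / 0.0545 = 20980 N·m.
ω = 2π·0.930 = 5.843 rad/s, so P_max = T_max·ω = 1.226×10^5 W.

123 kW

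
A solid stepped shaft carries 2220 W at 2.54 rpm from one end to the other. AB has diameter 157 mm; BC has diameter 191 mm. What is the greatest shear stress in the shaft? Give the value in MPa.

11.0 MPa

ω = 2π·2.54/60 = 0.2660 rad/s, so T = P/ω = 2220 / 0.2660 = 8346 N·m.
Under the same torque, τ_max = 16T/(πd³) is largest where d is smallest — segment AB (d = 157 mm).
τ_max = 16·8346/(π·(0.157)³) = 1.098×10^7 Pa.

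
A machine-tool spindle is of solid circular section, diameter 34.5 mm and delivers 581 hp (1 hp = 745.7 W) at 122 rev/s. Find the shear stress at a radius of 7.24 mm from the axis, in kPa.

29400 kPa

ω = 2π·122 = 766.5 rad/s, so T = P/ω = 581×745.7 / 766.5 = 565.2 N·m.
J = πd⁴/32 = π(0.0345)⁴/32 = 1.391×10^-7 m⁴.
Shear stress varies linearly with radius: τ = T·r/J = 565.2 × 0.00724 / 1.391×10^-7 = 2.942×10^7 Pa.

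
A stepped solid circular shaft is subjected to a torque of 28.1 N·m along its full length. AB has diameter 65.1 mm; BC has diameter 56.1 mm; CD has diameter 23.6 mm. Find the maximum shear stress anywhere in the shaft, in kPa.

Under the same torque, τ_max = 16T/(πd³) is largest where d is smallest — segment CD (d = 23.6 mm).
τ_max = 16·28.10/(π·(0.0236)³) = 1.089×10^7 Pa.

10900 kPa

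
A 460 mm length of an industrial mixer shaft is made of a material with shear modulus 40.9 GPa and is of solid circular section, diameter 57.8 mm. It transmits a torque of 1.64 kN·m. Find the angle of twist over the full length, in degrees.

0.964°

J = πd⁴/32 = π(0.0578)⁴/32 = 1.096×10^-6 m⁴.
θ = T·L/(G·J) = 1640 × 0.460 / (40.9×10⁹ × 1.096×10^-6) = 0.01683 rad.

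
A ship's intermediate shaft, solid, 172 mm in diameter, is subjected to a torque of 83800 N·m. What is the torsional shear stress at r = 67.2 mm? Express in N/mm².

65.5 N/mm²

J = πd⁴/32 = π(0.172)⁴/32 = 8.592×10^-5 m⁴.
Shear stress varies linearly with radius: τ = T·r/J = 83800 × 0.0672 / 8.592×10^-5 = 6.554×10^7 Pa.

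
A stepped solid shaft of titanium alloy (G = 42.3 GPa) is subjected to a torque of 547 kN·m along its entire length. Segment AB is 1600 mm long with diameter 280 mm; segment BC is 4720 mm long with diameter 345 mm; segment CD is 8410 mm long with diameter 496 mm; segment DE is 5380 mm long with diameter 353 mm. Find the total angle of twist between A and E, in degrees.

J_AB = π(0.280)⁴/32 = 6.03×10^-4 m⁴; J_BC = π(0.345)⁴/32 = 1.39×10^-3 m⁴; J_CD = π(0.496)⁴/32 = 5.94×10^-3 m⁴; J_DE = π(0.353)⁴/32 = 1.52×10^-3 m⁴.
θ = (T/G)·Σ L_i/J_i = (547000/42.3×10⁹)·(1.60/6.03×10^-4 + 4.72/1.39×10^-3 + 8.41/5.94×10^-3 + 5.38/1.52×10^-3) = 0.1421 rad.

8.14°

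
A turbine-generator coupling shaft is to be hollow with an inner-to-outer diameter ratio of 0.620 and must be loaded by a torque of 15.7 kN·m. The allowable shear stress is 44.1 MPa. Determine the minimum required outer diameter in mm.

For a hollow shaft with d_i/d_o = 0.620: τ_max = 16T/(π d_o³ (1−k⁴)), so d_o = [16T/(π τ_allow (1−k⁴))]^(1/3) = [16·15700/(π·4.41×10^7·0.8522)]^(1/3) = 0.1286 m.

129 mm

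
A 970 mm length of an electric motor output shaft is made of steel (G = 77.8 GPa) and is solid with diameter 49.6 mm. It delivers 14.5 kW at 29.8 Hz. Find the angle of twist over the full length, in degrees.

0.0931°

ω = 2π·29.8 = 187.2 rad/s, so T = P/ω = 14.5×10³ / 187.2 = 77.44 N·m.
J = πd⁴/32 = π(0.0496)⁴/32 = 5.942×10^-7 m⁴.
θ = T·L/(G·J) = 77.44 × 0.970 / (77.8×10⁹ × 5.942×10^-7) = 1.625×10^-3 rad.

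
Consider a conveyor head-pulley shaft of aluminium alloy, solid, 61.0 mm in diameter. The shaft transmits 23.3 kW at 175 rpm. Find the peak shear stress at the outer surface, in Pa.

ω = 2π·175/60 = 18.33 rad/s, so T = P/ω = 23.3×10³ / 18.33 = 1271 N·m.
J = πd⁴/32 = π(0.0610)⁴/32 = 1.359×10^-6 m⁴.
τ_max = T·r/J = 1271 × 0.0305 / 1.359×10^-6 = 2.853×10^7 Pa.

2.85e7 Pa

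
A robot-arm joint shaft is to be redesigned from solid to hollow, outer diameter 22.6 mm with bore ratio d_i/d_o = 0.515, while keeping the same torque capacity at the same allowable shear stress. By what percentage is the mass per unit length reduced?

Equal τ_max and T ⇒ the solid shaft needs d_s³ = d_o³(1−k⁴), so d_s = 22.6·(1−0.515⁴)^(1/3) = 22.06 mm.
Area ratio A_h/A_s = d_o²(1−k²)/d_s² = (1−k²)/(1−k⁴)^(2/3) = 0.7714.
Mass saving = 1 − 0.7714 = 22.9 %.

22.9 %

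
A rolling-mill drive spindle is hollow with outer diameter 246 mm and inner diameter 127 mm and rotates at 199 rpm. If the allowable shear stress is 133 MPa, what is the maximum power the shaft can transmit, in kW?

7530 kW

J = π(d_o⁴ − d_i⁴)/32 = π(0.246⁴ − 0.127⁴)/32 = 3.340×10^-4 m⁴.
T_max = τ_allow·J/r = 1.33×10^8 × 3.340×10^-4 / 0.123 = 361100 N·m.
ω = 2π·199/60 = 20.84 rad/s, so P_max = T_max·ω = 7.526×10^6 W.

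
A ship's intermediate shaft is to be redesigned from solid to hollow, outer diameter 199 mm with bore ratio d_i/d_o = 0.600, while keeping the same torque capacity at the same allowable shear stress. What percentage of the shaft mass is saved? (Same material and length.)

Equal τ_max and T ⇒ the solid shaft needs d_s³ = d_o³(1−k⁴), so d_s = 199·(1−0.600⁴)^(1/3) = 190.0 mm.
Area ratio A_h/A_s = d_o²(1−k²)/d_s² = (1−k²)/(1−k⁴)^(2/3) = 0.7020.
Mass saving = 1 − 0.7020 = 29.8 %.

29.8 %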